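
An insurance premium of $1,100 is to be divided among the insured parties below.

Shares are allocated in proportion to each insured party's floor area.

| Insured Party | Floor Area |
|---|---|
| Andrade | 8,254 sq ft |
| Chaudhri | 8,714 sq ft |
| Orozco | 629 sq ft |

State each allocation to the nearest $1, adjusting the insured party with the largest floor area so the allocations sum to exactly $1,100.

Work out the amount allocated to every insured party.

Andrade: $516; Chaudhri: $545; Orozco: $39

Total floor area = 8,254 + 8,714 + 629 = 17,597.
Raw shares: Andrade 515.96; Chaudhri 544.72; Orozco 39.32.
At nearest $1: Andrade $516; Chaudhri $545; Orozco $39. Sum = $1,100.
Sum already equals the total — no adjustment.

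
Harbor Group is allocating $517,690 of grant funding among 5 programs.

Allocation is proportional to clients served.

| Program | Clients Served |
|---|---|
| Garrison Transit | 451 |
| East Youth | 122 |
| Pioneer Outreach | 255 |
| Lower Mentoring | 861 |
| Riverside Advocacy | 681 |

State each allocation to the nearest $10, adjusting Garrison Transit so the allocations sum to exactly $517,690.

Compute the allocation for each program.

Clients served total: 2,370.
Unrounded shares: Garrison Transit 451/2,370 × $517,690 = 98,514.00; East Youth 122/2,370 × $517,690 = 26,649.02; Pioneer Outreach 255/2,370 × $517,690 = 55,700.82; Lower Mentoring 861/2,370 × $517,690 = 188,072.19; Riverside Advocacy 681/2,370 × $517,690 = 148,753.96.
Rounded to nearest $10: Garrison Transit $98,510; East Youth $26,650; Pioneer Outreach $55,700; Lower Mentoring $188,070; Riverside Advocacy $148,750. Sum = $517,680.
Difference $517,690 − $517,680 = +$10 applied to Garrison Transit: Garrison Transit becomes $98,520.

Garrison Transit: $98,520 · East Youth: $26,650 · Pioneer Outreach: $55,700 · Lower Mentoring: $188,070 · Riverside Advocacy: $148,750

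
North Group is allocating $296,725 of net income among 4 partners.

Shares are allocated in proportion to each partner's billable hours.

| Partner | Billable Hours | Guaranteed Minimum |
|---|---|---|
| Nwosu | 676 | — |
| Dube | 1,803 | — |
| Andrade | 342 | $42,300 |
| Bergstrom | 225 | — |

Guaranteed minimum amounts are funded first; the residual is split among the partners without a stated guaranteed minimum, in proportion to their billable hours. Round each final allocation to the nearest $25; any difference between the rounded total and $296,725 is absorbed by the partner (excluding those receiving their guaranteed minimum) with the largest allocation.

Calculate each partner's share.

Nwosu: $63,600 · Dube: $169,650 · Andrade: $42,300 · Bergstrom: $21,175

Minimums first: Andrade $42,300. Residual $254,425.
Residual split over remaining billable hours 2,704: Nwosu 63,606.25 → $63,600; Dube 169,648.03 → $169,650; Bergstrom 21,170.72 → $21,175.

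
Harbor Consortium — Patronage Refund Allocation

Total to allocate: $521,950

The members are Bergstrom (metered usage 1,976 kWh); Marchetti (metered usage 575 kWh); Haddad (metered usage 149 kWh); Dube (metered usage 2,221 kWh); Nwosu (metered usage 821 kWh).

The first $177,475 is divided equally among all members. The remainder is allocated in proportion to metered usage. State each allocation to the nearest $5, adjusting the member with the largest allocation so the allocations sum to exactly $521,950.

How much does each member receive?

$177,475 shared equally gives $35,495 per member.
Remainder $344,475 by metered usage (total 5,742): Bergstrom 118,544.51 → $118,545; Marchetti 34,495.49 → $34,495; Haddad 8,938.83 → $8,940; Dube 133,242.59 → $133,245; Nwosu 49,253.57 → $49,255.
Rounding difference −$5 on remainder applied to Dube.
Totals: Bergstrom $35,495 + $118,545 = $154,040; Marchetti $35,495 + $34,495 = $69,990; Haddad $35,495 + $8,940 = $44,435; Dube $35,495 + $133,240 = $168,735; Nwosu $35,495 + $49,255 = $84,750.

Bergstrom: $154,040 · Marchetti: $69,990 · Haddad: $44,435 · Dube: $168,735 · Nwosu: $84,750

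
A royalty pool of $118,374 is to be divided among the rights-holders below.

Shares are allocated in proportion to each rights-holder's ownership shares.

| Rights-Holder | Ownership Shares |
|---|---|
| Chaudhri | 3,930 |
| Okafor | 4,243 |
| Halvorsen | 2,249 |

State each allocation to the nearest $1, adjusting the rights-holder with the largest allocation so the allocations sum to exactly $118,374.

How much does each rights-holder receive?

Sum of ownership shares: 10,422.
Unrounded shares: Chaudhri 3,930/10,422 × $118,374 = 44,637.29; Okafor 4,243/10,422 × $118,374 = 48,192.37; Halvorsen 2,249/10,422 × $118,374 = 25,544.34.
At nearest $1: Chaudhri $44,637; Okafor $48,192; Halvorsen $25,544. Sum = $118,373.
Difference $118,374 − $118,373 = +$1 applied to largest allocation (Okafor): Okafor becomes $48,193.

Chaudhri: $44,637 | Okafor: $48,193 | Halvorsen: $25,544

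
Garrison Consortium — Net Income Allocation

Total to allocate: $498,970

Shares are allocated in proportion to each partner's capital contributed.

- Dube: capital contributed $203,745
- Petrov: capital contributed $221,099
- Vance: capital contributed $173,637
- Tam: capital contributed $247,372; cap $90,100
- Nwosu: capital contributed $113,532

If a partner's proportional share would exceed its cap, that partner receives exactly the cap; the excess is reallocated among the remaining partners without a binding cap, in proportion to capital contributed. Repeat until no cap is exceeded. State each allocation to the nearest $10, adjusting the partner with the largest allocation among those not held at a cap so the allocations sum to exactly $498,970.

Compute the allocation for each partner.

Capital contributed total: 959,385.
Proportional shares (ignoring caps): Dube 105,966.47; Petrov 114,992.18; Vance 90,307.49; Tam 128,656.59; Nwosu 59,047.27.
Cap binds for Tam ($90,100); remaining pool $408,870 reallocated over remaining capital contributed 712,013.
Shares after redistribution: Dube 116,999.57 → $117,000; Petrov 126,965.02 → $126,970; Vance 99,710.20 → $99,710; Nwosu 65,195.20 → $65,200.
Rounding difference −$10 applied to Petrov → $126,960.

Dube: $117,000; Petrov: $126,960; Vance: $99,710; Tam: $90,100; Nwosu: $65,200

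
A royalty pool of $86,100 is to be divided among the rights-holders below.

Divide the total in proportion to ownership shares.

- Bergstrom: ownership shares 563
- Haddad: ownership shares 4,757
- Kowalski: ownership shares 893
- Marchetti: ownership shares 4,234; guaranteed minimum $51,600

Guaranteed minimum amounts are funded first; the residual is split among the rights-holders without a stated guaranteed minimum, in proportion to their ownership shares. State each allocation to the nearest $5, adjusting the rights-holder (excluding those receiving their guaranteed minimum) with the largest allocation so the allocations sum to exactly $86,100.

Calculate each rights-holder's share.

Bergstrom: $3,125 | Haddad: $26,415 | Kowalski: $4,960 | Marchetti: $51,600

Minimums first: Marchetti $51,600. Balance $34,500.
Balance split over remaining ownership shares 6,213: Bergstrom 3,126.27 → $3,125; Haddad 26,415.02 → $26,415; Kowalski 4,958.72 → $4,960.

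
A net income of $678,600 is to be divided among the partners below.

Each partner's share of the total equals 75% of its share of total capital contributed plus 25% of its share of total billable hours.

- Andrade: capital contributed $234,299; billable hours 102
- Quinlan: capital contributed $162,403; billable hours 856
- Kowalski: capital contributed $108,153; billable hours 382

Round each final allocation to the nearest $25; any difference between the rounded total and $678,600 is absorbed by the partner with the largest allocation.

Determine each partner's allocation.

Andrade: $249,125 · Quinlan: $272,075 · Kowalski: $157,400

Totals — capital contributed 504,855, billable hours 1,340.
Composite weights (75% capital contributed + 25% billable hours): Andrade 0.3671; Quinlan 0.4010; Kowalski 0.2319.
Proportional shares: Andrade 249,113.11; Quinlan 272,093.72; Kowalski 157,393.17.
After rounding ($25): Andrade $249,125; Quinlan $272,100; Kowalski $157,400. Sum = $678,625.
Difference $678,600 − $678,625 = −$25 applied to largest allocation (Quinlan): Quinlan becomes $272,075.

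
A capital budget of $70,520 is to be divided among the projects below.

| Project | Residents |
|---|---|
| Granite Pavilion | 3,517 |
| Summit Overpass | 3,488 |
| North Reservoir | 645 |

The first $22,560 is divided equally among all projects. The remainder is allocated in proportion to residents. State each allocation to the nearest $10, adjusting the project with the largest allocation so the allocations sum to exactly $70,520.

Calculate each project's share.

Equal tier: $22,560 ÷ 3 = $7,520 apiece.
Remainder $47,960 by residents (total 7,650): Granite Pavilion 22,049.06 → $22,050; Summit Overpass 21,867.25 → $21,870; North Reservoir 4,043.69 → $4,040.
Totals: Granite Pavilion $7,520 + $22,050 = $29,570; Summit Overpass $7,520 + $21,870 = $29,390; North Reservoir $7,520 + $4,040 = $11,560.

Granite Pavilion: $29,570 | Summit Overpass: $29,390 | North Reservoir: $11,560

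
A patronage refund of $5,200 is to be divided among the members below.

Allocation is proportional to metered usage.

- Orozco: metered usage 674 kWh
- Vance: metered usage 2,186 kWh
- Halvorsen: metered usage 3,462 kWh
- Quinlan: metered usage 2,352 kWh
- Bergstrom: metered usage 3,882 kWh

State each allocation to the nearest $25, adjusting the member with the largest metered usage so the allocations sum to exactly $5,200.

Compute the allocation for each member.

Metered usage total: 12,556.
Raw shares: Orozco 674/12,556 × $5,200 = 279.13; Vance 2,186/12,556 × $5,200 = 905.32; Halvorsen 3,462/12,556 × $5,200 = 1,433.77; Quinlan 2,352/12,556 × $5,200 = 974.07; Bergstrom 3,882/12,556 × $5,200 = 1,607.71.
At nearest $25: Orozco $275; Vance $900; Halvorsen $1,425; Quinlan $975; Bergstrom $1,600. Sum = $5,175.
Difference $5,200 − $5,175 = +$25 applied to largest metered usage (Bergstrom): Bergstrom becomes $1,625.

Orozco: $275 | Vance: $900 | Halvorsen: $1,425 | Quinlan: $975 | Bergstrom: $1,625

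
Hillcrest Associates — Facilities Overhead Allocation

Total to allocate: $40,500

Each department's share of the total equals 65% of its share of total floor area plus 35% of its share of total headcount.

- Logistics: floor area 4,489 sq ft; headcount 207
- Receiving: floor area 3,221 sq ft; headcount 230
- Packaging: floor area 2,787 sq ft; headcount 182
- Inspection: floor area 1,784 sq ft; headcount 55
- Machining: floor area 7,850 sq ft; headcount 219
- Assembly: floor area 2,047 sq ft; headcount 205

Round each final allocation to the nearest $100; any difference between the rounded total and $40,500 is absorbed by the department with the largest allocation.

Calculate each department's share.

Logistics: $8,000 · Receiving: $6,800 · Packaging: $5,700 · Inspection: $2,800 · Machining: $12,100 · Assembly: $5,100

Totals — floor area 22,178, headcount 1,098.
Composite weights (65% floor area + 35% headcount): Logistics 0.1975; Receiving 0.1677; Packaging 0.1397; Inspection 0.0698; Machining 0.2999; Assembly 0.1253.
Unrounded shares: Logistics 8,000.72; Receiving 6,792.55; Packaging 5,657.72; Inspection 2,827.63; Machining 12,145.10; Assembly 5,076.28.
At nearest $100: Logistics $8,000; Receiving $6,800; Packaging $5,700; Inspection $2,800; Machining $12,100; Assembly $5,100. Sum = $40,500.
Rounded total matches; no reconciliation needed.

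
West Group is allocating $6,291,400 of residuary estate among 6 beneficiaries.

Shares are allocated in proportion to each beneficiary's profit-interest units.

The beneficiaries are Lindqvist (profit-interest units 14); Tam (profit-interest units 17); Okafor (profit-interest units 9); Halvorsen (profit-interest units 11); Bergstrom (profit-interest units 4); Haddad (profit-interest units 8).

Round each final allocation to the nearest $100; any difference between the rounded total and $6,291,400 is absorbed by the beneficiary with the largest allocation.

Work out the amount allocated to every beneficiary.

Sum of profit-interest units: 63.
Raw shares: Lindqvist 14/63 × $6,291,400 = 1,398,088.89; Tam 17/63 × $6,291,400 = 1,697,679.37; Okafor 9/63 × $6,291,400 = 898,771.43; Halvorsen 11/63 × $6,291,400 = 1,098,498.41; Bergstrom 4/63 × $6,291,400 = 399,453.97; Haddad 8/63 × $6,291,400 = 798,907.94.
After rounding ($100): Lindqvist $1,398,100; Tam $1,697,700; Okafor $898,800; Halvorsen $1,098,500; Bergstrom $399,500; Haddad $798,900. Sum = $6,291,500.
Difference $6,291,400 − $6,291,500 = −$100 applied to largest allocation (Tam): Tam becomes $1,697,600.

Lindqvist: $1,398,100 · Tam: $1,697,600 · Okafor: $898,800 · Halvorsen: $1,098,500 · Bergstrom: $399,500 · Haddad: $798,900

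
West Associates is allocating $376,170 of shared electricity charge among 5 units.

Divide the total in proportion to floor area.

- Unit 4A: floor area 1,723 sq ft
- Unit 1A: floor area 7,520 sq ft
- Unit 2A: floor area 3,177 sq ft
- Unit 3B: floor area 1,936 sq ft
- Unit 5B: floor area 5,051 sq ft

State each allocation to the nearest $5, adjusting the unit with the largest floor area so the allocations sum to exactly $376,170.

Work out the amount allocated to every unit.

Sum of floor area: 1,723 + 7,520 + 3,177 + 1,936 + 5,051 = 19,407.
Unrounded shares: Unit 4A 33,397.27; Unit 1A 145,761.76; Unit 2A 61,580.47; Unit 3B 37,525.90; Unit 5B 97,904.61.
Rounded to nearest $5: Unit 4A $33,395; Unit 1A $145,760; Unit 2A $61,580; Unit 3B $37,525; Unit 5B $97,905. Sum = $376,165.
Difference $376,170 − $376,165 = +$5 applied to largest floor area (Unit 1A): Unit 1A becomes $145,765.

Unit 4A: $33,395 | Unit 1A: $145,765 | Unit 2A: $61,580 | Unit 3B: $37,525 | Unit 5B: $97,905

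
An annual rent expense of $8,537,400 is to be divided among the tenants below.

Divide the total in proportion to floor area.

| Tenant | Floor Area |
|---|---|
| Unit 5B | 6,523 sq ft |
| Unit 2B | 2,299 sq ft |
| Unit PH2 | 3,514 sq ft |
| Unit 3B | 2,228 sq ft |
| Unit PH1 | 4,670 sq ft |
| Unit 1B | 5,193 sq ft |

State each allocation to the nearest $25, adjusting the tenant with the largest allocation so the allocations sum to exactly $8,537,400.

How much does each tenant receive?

Sum of floor area: 24,427.
Unrounded shares: Unit 5B 6,523/24,427 × $8,537,400 = 2,279,832.16; Unit 2B 2,299/24,427 × $8,537,400 = 803,515.89; Unit PH2 3,514/24,427 × $8,537,400 = 1,228,166.52; Unit 3B 2,228/24,427 × $8,537,400 = 778,700.91; Unit PH1 4,670/24,427 × $8,537,400 = 1,632,196.26; Unit 1B 5,193/24,427 × $8,537,400 = 1,814,988.26.
After rounding ($25): Unit 5B $2,279,825; Unit 2B $803,525; Unit PH2 $1,228,175; Unit 3B $778,700; Unit PH1 $1,632,200; Unit 1B $1,815,000. Sum = $8,537,425.
Difference $8,537,400 − $8,537,425 = −$25 applied to largest allocation (Unit 5B): Unit 5B becomes $2,279,800.

Unit 5B: $2,279,800 | Unit 2B: $803,525 | Unit PH2: $1,228,175 | Unit 3B: $778,700 | Unit PH1: $1,632,200 | Unit 1B: $1,815,000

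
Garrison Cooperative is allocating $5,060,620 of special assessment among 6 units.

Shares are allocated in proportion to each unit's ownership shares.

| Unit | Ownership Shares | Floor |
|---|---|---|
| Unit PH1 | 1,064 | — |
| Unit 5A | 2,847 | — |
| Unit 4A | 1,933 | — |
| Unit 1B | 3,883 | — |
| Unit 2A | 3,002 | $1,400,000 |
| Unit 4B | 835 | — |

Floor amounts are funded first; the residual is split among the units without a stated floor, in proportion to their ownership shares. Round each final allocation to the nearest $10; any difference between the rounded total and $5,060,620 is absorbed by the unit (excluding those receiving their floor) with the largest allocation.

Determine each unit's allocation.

Unit PH1: $368,770; Unit 5A: $986,720; Unit 4A: $669,950; Unit 1B: $1,345,780; Unit 2A: $1,400,000; Unit 4B: $289,400

Guaranteed amounts: Unit 2A $1,400,000. Balance $3,660,620.
Balance split over remaining ownership shares 10,562: Unit PH1 368,765.36 → $368,770; Unit 5A 986,724.59 → $986,720; Unit 4A 669,946.83 → $669,950; Unit 1B 1,345,785.60 → $1,345,790; Unit 4B 289,397.62 → $289,400.
Rounding difference −$10 applied to Unit 1B → $1,345,780.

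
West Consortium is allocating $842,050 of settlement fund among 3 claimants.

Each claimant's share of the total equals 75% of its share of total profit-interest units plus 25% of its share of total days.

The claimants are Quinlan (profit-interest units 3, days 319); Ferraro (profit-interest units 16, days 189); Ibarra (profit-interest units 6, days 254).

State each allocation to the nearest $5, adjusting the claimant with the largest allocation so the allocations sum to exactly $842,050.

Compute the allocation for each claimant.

Quinlan: $163,910; Ferraro: $456,400; Ibarra: $221,740

Profit-interest units total 25; days total 762.
Combined weights (75% profit-interest units + 25% days): Quinlan 0.1947; Ferraro 0.5420; Ibarra 0.2633.
Pro-rata amounts: Quinlan 163,912.44; Ferraro 456,397.73; Ibarra 221,739.83.
Rounded to nearest $5: Quinlan $163,910; Ferraro $456,400; Ibarra $221,740. Sum = $842,050.
Rounded total matches; no reconciliation needed.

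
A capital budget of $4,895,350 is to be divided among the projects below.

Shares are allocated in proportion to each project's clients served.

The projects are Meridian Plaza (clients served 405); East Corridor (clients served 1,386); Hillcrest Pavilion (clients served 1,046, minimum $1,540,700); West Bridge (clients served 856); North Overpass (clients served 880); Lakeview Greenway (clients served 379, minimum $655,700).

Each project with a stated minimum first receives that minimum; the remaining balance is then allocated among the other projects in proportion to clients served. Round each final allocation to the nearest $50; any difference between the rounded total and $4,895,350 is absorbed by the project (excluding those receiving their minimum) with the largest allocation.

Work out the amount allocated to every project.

Minimums first: Hillcrest Pavilion $1,540,700; Lakeview Greenway $655,700. Residual $2,698,950.
Residual split over remaining clients served 3,527: Meridian Plaza 309,916.29 → $309,900; East Corridor 1,060,602.41 → $1,060,600; West Bridge 655,032.95 → $655,050; North Overpass 673,398.36 → $673,400.

Meridian Plaza: $309,900 | East Corridor: $1,060,600 | Hillcrest Pavilion: $1,540,700 | West Bridge: $655,050 | North Overpass: $673,400 | Lakeview Greenway: $655,700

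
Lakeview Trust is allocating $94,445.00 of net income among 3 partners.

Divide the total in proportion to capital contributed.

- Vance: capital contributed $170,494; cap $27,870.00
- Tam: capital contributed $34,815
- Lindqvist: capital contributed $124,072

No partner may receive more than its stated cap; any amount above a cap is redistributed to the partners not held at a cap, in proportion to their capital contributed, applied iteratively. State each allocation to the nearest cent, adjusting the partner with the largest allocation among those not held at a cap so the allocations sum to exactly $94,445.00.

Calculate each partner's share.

Vance: $27,870.00 | Tam: $14,587.78 | Lindqvist: $51,987.22

Sum of capital contributed: 329,381.
Pro-rata shares before constraints: Vance 48,886.5655; Tam 9,982.6726; Lindqvist 35,575.7619.
Cap binds for Vance ($27,870.00); residual $66,575.00 reallocated over remaining capital contributed 158,887.
Redistributed shares: Tam 14,587.7802 → $14,587.78; Lindqvist 51,987.2198 → $51,987.22.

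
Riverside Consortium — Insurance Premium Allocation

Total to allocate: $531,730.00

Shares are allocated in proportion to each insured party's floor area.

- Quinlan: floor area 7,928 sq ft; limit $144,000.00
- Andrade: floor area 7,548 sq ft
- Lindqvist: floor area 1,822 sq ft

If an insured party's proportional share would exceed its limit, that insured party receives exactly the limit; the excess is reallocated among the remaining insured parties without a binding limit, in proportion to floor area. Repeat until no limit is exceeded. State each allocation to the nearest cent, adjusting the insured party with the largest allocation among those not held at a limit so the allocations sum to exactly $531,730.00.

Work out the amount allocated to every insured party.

Quinlan: $144,000.00; Andrade: $312,335.76; Lindqvist: $75,394.24

Total floor area = 17,298.
Proportional shares (ignoring caps): Quinlan 243,701.8985; Andrade 232,020.9296; Lindqvist 56,007.1719.
Held at cap: Quinlan ($144,000.00); residual $387,730.00 reallocated over remaining floor area 9,370.
Shares after redistribution: Andrade 312,335.7567 → $312,335.76; Lindqvist 75,394.2433 → $75,394.24.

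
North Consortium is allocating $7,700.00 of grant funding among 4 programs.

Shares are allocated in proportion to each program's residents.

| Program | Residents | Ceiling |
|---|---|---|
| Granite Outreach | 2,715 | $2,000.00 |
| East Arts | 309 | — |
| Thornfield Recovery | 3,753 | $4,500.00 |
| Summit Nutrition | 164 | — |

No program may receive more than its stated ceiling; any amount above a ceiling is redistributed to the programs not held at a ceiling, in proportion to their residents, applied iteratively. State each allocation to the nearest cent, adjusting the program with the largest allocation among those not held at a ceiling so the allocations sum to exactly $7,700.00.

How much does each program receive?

Residents total: 6,941.
Pro-rata shares before constraints: Granite Outreach 3,011.8859; East Arts 342.7892; Thornfield Recovery 4,163.3914; Summit Nutrition 181.9334.
Capped: Granite Outreach ($2,000.00); residual $5,700.00 reallocated over remaining residents 4,226.
Capped: Thornfield Recovery ($4,500.00); residual $1,200.00 reallocated over remaining residents 473.
Remaining shares: East Arts 783.9323 → $783.93; Summit Nutrition 416.0677 → $416.07.

Granite Outreach: $2,000.00 | East Arts: $783.93 | Thornfield Recovery: $4,500.00 | Summit Nutrition: $416.07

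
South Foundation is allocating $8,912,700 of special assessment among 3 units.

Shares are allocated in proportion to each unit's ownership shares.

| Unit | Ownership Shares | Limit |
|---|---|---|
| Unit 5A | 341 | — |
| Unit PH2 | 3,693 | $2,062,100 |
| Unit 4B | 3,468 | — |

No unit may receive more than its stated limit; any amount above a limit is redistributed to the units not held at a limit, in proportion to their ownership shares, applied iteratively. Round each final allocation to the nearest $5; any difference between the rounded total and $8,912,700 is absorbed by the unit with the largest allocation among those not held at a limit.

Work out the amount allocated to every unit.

Unit 5A: $613,300 · Unit PH2: $2,062,100 · Unit 4B: $6,237,300

Ownership shares total: 7,502.
Unconstrained shares: Unit 5A 405,122.73; Unit PH2 4,387,443.50; Unit 4B 4,120,133.78.
Cap binds for Unit PH2 ($2,062,100); residual $6,850,600 reallocated over remaining ownership shares 3,809.
Remaining shares: Unit 5A 613,298.66 → $613,300; Unit 4B 6,237,301.34 → $6,237,300.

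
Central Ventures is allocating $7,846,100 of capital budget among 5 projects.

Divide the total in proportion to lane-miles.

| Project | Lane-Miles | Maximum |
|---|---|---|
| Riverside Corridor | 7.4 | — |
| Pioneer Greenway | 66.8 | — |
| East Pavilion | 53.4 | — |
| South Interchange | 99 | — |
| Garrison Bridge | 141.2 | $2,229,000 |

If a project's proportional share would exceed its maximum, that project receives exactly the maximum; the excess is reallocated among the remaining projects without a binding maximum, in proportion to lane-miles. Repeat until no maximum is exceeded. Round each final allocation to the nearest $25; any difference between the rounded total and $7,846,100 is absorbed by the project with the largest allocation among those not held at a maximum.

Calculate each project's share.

Riverside Corridor: $183,425 · Pioneer Greenway: $1,655,875 · East Pavilion: $1,323,700 · South Interchange: $2,454,100 · Garrison Bridge: $2,229,000

Total lane-miles = 367.8.
Proportional shares (ignoring caps): Riverside Corridor 157,860.63; Pioneer Greenway 1,425,012.18; East Pavilion 1,139,156.44; South Interchange 2,111,919.25; Garrison Bridge 3,012,151.50.
Cap binds for Garrison Bridge ($2,229,000); balance $5,617,100 reallocated over remaining lane-miles 226.6.
Shares after redistribution: Riverside Corridor 183,435.75 → $183,425; Pioneer Greenway 1,655,879.44 → $1,655,875; East Pavilion 1,323,712.00 → $1,323,700; South Interchange 2,454,072.82 → $2,454,075.
Rounding difference +$25 applied to South Interchange → $2,454,100.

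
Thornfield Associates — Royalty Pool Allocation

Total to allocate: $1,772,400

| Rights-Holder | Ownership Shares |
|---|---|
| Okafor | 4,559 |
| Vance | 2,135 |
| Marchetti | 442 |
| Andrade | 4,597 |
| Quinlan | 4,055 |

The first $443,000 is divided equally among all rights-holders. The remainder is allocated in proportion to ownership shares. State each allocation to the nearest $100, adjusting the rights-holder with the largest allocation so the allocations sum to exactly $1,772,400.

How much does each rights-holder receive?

Okafor: $472,500 | Vance: $268,400 | Marchetti: $125,800 | Andrade: $475,700 | Quinlan: $430,000

$443,000 shared equally gives $88,600 per rights-holder.
Remainder $1,329,400 by ownership shares (total 15,788): Okafor 383,882.35 → $383,900; Vance 179,773.82 → $179,800; Marchetti 37,217.81 → $37,200; Andrade 387,082.07 → $387,100; Quinlan 341,443.94 → $341,400.
Totals: Okafor $88,600 + $383,900 = $472,500; Vance $88,600 + $179,800 = $268,400; Marchetti $88,600 + $37,200 = $125,800; Andrade $88,600 + $387,100 = $475,700; Quinlan $88,600 + $341,400 = $430,000.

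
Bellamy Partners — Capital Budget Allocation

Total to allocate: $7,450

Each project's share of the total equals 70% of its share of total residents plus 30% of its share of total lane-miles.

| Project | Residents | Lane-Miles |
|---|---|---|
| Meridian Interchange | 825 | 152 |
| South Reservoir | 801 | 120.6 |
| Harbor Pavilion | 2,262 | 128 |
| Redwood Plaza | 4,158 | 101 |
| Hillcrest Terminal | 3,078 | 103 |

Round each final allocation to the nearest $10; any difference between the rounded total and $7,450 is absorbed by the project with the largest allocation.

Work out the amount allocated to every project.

Meridian Interchange: $950 | South Reservoir: $820 | Harbor Pavilion: $1,530 | Redwood Plaza: $2,330 | Hillcrest Terminal: $1,820

Residents total 11,124; lane-miles total 604.6.
Combined weights (70% residents + 30% lane-miles): Meridian Interchange 0.1273; South Reservoir 0.1102; Harbor Pavilion 0.2059; Redwood Plaza 0.3118; Hillcrest Terminal 0.2448.
Proportional shares: Meridian Interchange 948.66; South Reservoir 821.33; Harbor Pavilion 1,533.61; Redwood Plaza 2,322.66; Hillcrest Terminal 1,823.74.
At nearest $10: Meridian Interchange $950; South Reservoir $820; Harbor Pavilion $1,530; Redwood Plaza $2,320; Hillcrest Terminal $1,820. Sum = $7,440.
Difference $7,450 − $7,440 = +$10 applied to largest allocation (Redwood Plaza): Redwood Plaza becomes $2,330.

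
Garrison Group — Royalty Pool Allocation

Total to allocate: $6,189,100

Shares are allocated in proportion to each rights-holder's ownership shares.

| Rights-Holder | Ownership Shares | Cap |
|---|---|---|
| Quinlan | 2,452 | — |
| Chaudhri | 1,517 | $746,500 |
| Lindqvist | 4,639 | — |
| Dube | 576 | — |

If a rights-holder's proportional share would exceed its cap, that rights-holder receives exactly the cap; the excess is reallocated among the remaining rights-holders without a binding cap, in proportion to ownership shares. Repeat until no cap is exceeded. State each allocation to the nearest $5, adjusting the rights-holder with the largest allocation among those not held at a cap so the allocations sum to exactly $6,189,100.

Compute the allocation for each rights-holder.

Sum of ownership shares: 9,184.
Proportional shares (ignoring caps): Quinlan 1,652,403.44; Chaudhri 1,022,306.70; Lindqvist 3,126,223.31; Dube 388,166.55.
Cap binds for Chaudhri ($746,500); balance $5,442,600 reallocated over remaining ownership shares 7,667.
Remaining shares: Quinlan 1,740,609.78 → $1,740,610; Lindqvist 3,293,103.09 → $3,293,105; Dube 408,887.13 → $408,885.

Quinlan: $1,740,610 | Chaudhri: $746,500 | Lindqvist: $3,293,105 | Dube: $408,885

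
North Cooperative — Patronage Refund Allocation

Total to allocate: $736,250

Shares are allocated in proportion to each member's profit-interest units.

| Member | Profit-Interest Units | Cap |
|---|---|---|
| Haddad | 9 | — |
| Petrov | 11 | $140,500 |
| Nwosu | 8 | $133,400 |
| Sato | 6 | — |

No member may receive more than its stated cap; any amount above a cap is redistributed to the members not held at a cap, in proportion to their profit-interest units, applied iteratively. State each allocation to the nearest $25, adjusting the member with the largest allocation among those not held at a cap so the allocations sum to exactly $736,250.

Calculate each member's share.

Profit-interest units total: 34.
Pro-rata shares before constraints: Haddad 194,889.71; Petrov 238,198.53; Nwosu 173,235.29; Sato 129,926.47.
Held at cap: Petrov ($140,500), Nwosu ($133,400); remaining pool $462,350 reallocated over remaining profit-interest units 15.
Shares after redistribution: Haddad 277,410.00 → $277,400; Sato 184,940.00 → $184,950.

Haddad: $277,400 · Petrov: $140,500 · Nwosu: $133,400 · Sato: $184,950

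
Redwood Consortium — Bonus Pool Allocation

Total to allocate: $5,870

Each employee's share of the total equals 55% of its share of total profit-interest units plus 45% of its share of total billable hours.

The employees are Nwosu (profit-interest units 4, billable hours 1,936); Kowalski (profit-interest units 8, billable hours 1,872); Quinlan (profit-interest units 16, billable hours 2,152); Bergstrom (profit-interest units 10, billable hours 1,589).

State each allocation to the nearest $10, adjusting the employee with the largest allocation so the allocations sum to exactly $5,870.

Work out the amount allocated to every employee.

Nwosu: $1,020; Kowalski: $1,330; Quinlan: $2,110; Bergstrom: $1,410

Totals — profit-interest units 38, billable hours 7,549.
Combined weights (55% profit-interest units + 45% billable hours): Nwosu 0.1733; Kowalski 0.2274; Quinlan 0.3599; Bergstrom 0.2395.
Unrounded shares: Nwosu 1,017.28; Kowalski 1,334.72; Quinlan 2,112.38; Bergstrom 1,405.62.
Rounded to nearest $10: Nwosu $1,020; Kowalski $1,330; Quinlan $2,110; Bergstrom $1,410. Sum = $5,870.
No rounding difference to absorb.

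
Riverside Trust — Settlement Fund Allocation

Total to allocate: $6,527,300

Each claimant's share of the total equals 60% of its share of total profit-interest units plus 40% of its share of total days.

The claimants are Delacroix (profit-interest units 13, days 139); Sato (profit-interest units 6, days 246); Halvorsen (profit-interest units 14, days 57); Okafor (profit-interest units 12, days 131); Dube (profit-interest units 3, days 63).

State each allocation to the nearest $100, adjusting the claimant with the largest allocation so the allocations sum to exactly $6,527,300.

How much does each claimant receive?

Delacroix: $1,631,300 | Sato: $1,499,400 | Halvorsen: $1,376,300 | Okafor: $1,516,900 | Dube: $503,400

Totals — profit-interest units 48, days 636.
Blended shares (60% profit-interest units + 40% days): Delacroix 0.2499; Sato 0.2297; Halvorsen 0.2108; Okafor 0.2324; Dube 0.0771.
Pro-rata amounts: Delacroix 1,631,311.85; Sato 1,499,431.65; Halvorsen 1,376,275.05; Okafor 1,516,878.84; Dube 503,402.62.
Rounded to nearest $100: Delacroix $1,631,300; Sato $1,499,400; Halvorsen $1,376,300; Okafor $1,516,900; Dube $503,400. Sum = $6,527,300.
Sum already equals the total — no adjustment.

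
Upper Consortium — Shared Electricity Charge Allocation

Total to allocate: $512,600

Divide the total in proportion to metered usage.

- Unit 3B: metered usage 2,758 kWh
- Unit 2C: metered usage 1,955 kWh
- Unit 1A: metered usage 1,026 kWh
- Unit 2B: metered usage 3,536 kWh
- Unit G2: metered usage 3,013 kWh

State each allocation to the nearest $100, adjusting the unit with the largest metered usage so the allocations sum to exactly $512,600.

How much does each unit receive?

Total metered usage = 12,288.
Raw shares: Unit 3B 2,758/12,288 × $512,600 = 115,051.33; Unit 2C 1,955/12,288 × $512,600 = 81,553.79; Unit 1A 1,026/12,288 × $512,600 = 42,800.10; Unit 2B 3,536/12,288 × $512,600 = 147,505.99; Unit G2 3,013/12,288 × $512,600 = 125,688.79.
Rounded to nearest $100: Unit 3B $115,100; Unit 2C $81,600; Unit 1A $42,800; Unit 2B $147,500; Unit G2 $125,700. Sum = $512,700.
Difference $512,600 − $512,700 = −$100 applied to largest metered usage (Unit 2B): Unit 2B becomes $147,400.

Unit 3B: $115,100; Unit 2C: $81,600; Unit 1A: $42,800; Unit 2B: $147,400; Unit G2: $125,700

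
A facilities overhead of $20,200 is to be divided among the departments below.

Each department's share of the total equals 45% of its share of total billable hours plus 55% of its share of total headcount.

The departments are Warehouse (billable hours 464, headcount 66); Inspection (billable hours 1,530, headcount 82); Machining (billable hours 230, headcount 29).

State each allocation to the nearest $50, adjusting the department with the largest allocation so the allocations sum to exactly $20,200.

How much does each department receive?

Totals — billable hours 2,224, headcount 177.
Blended shares (45% billable hours + 55% headcount): Warehouse 0.2990; Inspection 0.5644; Machining 0.1367.
Raw shares: Warehouse 6,039.19; Inspection 11,400.47; Machining 2,760.35.
Rounded to nearest $50: Warehouse $6,050; Inspection $11,400; Machining $2,750. Sum = $20,200.
No rounding difference to absorb.

Warehouse: $6,050 | Inspection: $11,400 | Machining: $2,750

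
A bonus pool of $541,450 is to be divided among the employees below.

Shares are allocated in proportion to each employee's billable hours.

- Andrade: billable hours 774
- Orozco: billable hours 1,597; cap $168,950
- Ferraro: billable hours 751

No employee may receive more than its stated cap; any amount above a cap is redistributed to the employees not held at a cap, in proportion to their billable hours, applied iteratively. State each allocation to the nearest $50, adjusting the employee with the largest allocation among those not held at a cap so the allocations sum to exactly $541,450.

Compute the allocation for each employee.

Combined billable hours = 3,122.
Proportional shares (ignoring caps): Andrade 134,235.20; Orozco 276,968.50; Ferraro 130,246.30.
Cap binds for Orozco ($168,950); remaining pool $372,500 reallocated over remaining billable hours 1,525.
Shares after redistribution: Andrade 189,059.02 → $189,050; Ferraro 183,440.98 → $183,450.

Andrade: $189,050; Orozco: $168,950; Ferraro: $183,450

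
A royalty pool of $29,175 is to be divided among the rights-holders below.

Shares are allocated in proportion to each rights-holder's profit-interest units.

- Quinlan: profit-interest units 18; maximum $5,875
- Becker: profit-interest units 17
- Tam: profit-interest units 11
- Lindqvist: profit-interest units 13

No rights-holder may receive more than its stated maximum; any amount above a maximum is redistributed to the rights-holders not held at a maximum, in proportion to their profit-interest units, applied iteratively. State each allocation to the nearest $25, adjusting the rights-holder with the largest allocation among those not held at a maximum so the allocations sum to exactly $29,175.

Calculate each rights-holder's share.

Combined profit-interest units = 59.
Unconstrained shares: Quinlan 8,900.85; Becker 8,406.36; Tam 5,439.41; Lindqvist 6,428.39.
Cap binds for Quinlan ($5,875); balance $23,300 reallocated over remaining profit-interest units 41.
Shares after redistribution: Becker 9,660.98 → $9,650; Tam 6,251.22 → $6,250; Lindqvist 7,387.80 → $7,400.

Quinlan: $5,875 | Becker: $9,650 | Tam: $6,250 | Lindqvist: $7,400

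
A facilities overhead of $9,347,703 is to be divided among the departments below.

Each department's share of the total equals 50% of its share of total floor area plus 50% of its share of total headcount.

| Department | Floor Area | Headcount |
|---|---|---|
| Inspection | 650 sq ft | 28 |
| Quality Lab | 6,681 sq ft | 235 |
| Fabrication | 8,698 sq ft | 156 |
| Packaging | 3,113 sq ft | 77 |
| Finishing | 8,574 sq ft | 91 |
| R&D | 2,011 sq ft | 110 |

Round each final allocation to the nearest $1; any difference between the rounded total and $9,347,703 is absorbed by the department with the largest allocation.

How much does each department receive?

Inspection: $289,956; Quality Lab: $2,626,258; Fabrication: $2,413,634; Packaging: $1,005,780; Finishing: $1,958,270; R&D: $1,053,805

Totals — floor area 29,727, headcount 697.
Blended shares (50% floor area + 50% headcount): Inspection 0.0310; Quality Lab 0.2810; Fabrication 0.2582; Packaging 0.1076; Finishing 0.2095; R&D 0.1127.
Pro-rata amounts: Inspection 289,955.51; Quality Lab 2,626,257.89; Fabrication 2,413,634.46; Packaging 1,005,780.47; Finishing 1,958,269.96; R&D 1,053,804.72.
At nearest $1: Inspection $289,956; Quality Lab $2,626,258; Fabrication $2,413,634; Packaging $1,005,780; Finishing $1,958,270; R&D $1,053,805. Sum = $9,347,703.
No rounding difference to absorb.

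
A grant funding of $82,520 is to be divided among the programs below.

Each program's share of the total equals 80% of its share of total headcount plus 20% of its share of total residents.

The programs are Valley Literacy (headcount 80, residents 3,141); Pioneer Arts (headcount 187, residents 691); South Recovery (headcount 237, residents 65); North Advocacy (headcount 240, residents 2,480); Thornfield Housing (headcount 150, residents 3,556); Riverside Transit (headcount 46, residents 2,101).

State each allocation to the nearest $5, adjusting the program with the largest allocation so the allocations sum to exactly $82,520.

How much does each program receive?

Valley Literacy: $9,925; Pioneer Arts: $14,080; South Recovery: $16,735; North Advocacy: $20,260; Thornfield Housing: $15,410; Riverside Transit: $6,110

Totals — headcount 940, residents 12,034.
Combined weights (80% headcount + 20% residents): Valley Literacy 0.1203; Pioneer Arts 0.1706; South Recovery 0.2028; North Advocacy 0.2455; Thornfield Housing 0.1868; Riverside Transit 0.0741.
Pro-rata amounts: Valley Literacy 9,926.10; Pioneer Arts 14,080.64; South Recovery 16,733.60; North Advocacy 20,256.34; Thornfield Housing 15,411.34; Riverside Transit 6,111.98.
At nearest $5: Valley Literacy $9,925; Pioneer Arts $14,080; South Recovery $16,735; North Advocacy $20,255; Thornfield Housing $15,410; Riverside Transit $6,110. Sum = $82,515.
Difference $82,520 − $82,515 = +$5 applied to largest allocation (North Advocacy): North Advocacy becomes $20,260.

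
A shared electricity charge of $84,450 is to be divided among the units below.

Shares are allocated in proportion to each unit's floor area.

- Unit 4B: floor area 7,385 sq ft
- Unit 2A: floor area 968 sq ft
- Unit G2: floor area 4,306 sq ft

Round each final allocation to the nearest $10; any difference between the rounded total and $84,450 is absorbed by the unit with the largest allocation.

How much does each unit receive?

Combined floor area = 12,659.
Pro-rata amounts: Unit 4B 7,385/12,659 × $84,450 = 49,266.39; Unit 2A 968/12,659 × $84,450 = 6,457.67; Unit G2 4,306/12,659 × $84,450 = 28,725.94.
At nearest $10: Unit 4B $49,270; Unit 2A $6,460; Unit G2 $28,730. Sum = $84,460.
Difference $84,450 − $84,460 = −$10 applied to largest allocation (Unit 4B): Unit 4B becomes $49,260.

Unit 4B: $49,260 · Unit 2A: $6,460 · Unit G2: $28,730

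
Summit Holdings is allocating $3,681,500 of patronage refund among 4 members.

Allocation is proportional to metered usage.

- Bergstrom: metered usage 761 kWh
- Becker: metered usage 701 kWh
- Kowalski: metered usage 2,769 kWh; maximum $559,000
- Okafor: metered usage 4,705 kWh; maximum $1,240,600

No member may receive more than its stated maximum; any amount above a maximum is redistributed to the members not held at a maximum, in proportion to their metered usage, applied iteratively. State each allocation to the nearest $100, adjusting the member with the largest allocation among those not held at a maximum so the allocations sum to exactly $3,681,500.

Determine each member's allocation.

Metered usage total: 8,936.
Proportional shares (ignoring caps): Bergstrom 313,520.76; Becker 288,801.65; Kowalski 1,140,787.10; Okafor 1,938,390.50.
Cap binds for Kowalski ($559,000), Okafor ($1,240,600); balance $1,881,900 reallocated over remaining metered usage 1,462.
Remaining shares: Bergstrom 979,566.28 → $979,600; Becker 902,333.72 → $902,300.

Bergstrom: $979,600; Becker: $902,300; Kowalski: $559,000; Okafor: $1,240,600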